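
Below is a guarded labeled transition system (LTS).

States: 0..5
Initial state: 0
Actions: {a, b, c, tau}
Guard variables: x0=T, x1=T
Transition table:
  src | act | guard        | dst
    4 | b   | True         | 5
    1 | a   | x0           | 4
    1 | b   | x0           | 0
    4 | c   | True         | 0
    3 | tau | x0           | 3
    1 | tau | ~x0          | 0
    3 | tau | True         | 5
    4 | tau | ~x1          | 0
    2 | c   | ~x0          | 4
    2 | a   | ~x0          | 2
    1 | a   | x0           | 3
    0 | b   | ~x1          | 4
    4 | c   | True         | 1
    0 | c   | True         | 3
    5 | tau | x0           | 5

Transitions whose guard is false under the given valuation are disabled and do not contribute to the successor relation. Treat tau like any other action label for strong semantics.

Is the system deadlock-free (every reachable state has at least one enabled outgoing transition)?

Reach set: {0,3,5}
  0: c→3  [1 out]
  3: tau→3  tau→5  [2 out]
  5: tau→5  [1 out]

Answer: DEADLOCK-FREE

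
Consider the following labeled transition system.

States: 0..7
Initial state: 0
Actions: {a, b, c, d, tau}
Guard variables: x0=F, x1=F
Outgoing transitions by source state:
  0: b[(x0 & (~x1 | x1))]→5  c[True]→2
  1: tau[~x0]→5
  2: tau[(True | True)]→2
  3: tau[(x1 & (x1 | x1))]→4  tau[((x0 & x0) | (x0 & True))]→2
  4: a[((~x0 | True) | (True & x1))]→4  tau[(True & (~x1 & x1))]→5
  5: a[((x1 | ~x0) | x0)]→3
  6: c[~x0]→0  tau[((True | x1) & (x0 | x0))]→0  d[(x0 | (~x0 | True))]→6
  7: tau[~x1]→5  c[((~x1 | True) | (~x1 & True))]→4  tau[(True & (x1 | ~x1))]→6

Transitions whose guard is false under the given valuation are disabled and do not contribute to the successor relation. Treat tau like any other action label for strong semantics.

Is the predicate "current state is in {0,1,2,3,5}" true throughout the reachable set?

Answer: INVARIANT HOLDS

Trace:
Inv-set: {0,1,2,3,5}
R = {0,2}
  0: ✓
  2: ✓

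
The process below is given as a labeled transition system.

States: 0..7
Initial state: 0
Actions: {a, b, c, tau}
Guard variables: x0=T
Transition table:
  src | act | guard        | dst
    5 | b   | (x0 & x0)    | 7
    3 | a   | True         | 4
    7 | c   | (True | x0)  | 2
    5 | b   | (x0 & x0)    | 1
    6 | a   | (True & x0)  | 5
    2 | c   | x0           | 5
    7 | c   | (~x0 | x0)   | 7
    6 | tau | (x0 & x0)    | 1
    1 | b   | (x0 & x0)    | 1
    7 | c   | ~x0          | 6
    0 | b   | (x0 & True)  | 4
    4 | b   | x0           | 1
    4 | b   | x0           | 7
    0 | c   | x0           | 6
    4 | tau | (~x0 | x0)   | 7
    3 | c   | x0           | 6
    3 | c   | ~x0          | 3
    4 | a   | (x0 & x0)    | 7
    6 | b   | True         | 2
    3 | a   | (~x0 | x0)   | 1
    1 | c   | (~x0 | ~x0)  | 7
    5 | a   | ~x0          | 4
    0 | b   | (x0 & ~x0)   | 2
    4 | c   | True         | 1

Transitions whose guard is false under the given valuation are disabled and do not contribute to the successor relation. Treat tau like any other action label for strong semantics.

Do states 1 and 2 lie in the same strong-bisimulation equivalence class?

Compute ~ classes (split until stable):
  π0 = {{0,1,2,3,4,5,6,7}}
  π1 = {{0},{1,5},{2,7},{3},{4},{6}}
  π2 = {{0},{1},{2},{3},{4},{5},{6},{7}}
stable after 3 split(s): 8 block(s)
class of 1: {1}; class of 2: {2}

Answer: NOT BISIMILAR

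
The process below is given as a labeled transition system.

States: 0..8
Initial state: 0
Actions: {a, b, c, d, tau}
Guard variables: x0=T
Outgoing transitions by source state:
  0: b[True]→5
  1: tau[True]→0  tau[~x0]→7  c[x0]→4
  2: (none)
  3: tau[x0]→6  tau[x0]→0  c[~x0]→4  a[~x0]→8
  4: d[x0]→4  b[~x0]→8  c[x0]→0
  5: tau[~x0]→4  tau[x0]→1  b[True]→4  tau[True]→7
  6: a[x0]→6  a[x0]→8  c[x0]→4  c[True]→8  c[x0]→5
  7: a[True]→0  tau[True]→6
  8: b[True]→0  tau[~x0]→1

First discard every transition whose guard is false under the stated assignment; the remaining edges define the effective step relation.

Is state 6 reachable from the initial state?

Guard filter leaves 18 enabled edge(s).
depth 0: {0}
depth 1: {5}  now seen {0,5}
depth 2: {1,4,7}  now seen {0,1,4,5,7}
depth 3: {6}  now seen {0,1,4,5,6,7}
depth 4: {8}  now seen {0,1,4,5,6,7,8}
Reach set: {0,1,4,5,6,7,8}
Path to 6: b·tau·tau

Answer: REACHABLE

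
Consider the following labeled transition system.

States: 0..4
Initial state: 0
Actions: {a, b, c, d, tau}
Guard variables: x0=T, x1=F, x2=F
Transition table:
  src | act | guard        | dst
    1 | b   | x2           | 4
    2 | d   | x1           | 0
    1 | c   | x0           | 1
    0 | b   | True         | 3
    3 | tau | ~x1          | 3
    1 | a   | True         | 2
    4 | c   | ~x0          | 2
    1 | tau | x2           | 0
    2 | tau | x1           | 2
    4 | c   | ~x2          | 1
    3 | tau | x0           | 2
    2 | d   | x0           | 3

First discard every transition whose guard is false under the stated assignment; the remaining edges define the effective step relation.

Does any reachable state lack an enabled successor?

Reachable = {0,2,3}
  0: b→3  [1 out]
  2: d→3  [1 out]
  3: tau→2  tau→3  [2 out]

Answer: DEADLOCK-FREE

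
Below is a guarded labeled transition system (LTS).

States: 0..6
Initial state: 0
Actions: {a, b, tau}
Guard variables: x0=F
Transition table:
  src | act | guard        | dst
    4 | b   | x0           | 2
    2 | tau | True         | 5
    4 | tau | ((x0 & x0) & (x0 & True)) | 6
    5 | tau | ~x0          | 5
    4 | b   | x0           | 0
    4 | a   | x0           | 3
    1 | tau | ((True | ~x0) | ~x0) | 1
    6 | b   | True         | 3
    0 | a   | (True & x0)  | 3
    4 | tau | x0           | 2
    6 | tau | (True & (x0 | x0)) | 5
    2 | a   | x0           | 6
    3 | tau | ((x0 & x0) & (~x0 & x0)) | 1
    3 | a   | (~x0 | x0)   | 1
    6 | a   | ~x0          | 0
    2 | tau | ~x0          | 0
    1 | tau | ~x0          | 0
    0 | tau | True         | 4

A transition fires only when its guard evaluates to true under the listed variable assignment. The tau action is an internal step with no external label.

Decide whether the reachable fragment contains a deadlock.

Answer: DEADLOCK at state 4

Working:
R = {0,4}
  0: tau→4  [deg 1]
  4: ∅  [STUCK]
witness 4: tau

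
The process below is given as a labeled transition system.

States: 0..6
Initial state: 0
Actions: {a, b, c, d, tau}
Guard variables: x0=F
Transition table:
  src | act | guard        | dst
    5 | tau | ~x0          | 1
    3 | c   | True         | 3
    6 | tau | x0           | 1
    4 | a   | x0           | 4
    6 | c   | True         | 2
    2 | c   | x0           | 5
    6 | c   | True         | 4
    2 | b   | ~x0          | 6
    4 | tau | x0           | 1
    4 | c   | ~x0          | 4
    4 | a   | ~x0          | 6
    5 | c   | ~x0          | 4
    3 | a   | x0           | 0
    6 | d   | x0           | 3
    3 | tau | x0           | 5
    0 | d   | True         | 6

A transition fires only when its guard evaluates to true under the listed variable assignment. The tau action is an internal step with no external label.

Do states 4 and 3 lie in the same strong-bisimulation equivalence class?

Refine partition for ~:
  P[0] = {{0,1,2,3,4,5,6}}
  P[1] = {{0},{1},{2},{3,6},{4},{5}}
  P[2] = {{0},{1},{2},{3},{4},{5},{6}}
7 equivalence class(es) (converged in 3)
4∈{4}, 3∈{3}

Answer: NOT BISIMILAR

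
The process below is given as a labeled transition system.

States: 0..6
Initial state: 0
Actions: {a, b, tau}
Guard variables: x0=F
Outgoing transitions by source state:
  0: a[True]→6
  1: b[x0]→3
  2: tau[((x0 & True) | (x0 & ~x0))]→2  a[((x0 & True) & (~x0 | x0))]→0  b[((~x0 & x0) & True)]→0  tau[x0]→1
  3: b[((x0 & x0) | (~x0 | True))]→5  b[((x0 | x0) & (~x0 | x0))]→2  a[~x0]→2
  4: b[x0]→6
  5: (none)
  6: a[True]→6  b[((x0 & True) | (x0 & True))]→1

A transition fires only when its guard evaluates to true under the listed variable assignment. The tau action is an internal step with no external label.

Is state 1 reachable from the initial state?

4 transition(s) survive guard evaluation.
depth 0: {0}
depth 1: {6}  now seen {0,6}
R = {0,6}

Answer: UNREACHABLE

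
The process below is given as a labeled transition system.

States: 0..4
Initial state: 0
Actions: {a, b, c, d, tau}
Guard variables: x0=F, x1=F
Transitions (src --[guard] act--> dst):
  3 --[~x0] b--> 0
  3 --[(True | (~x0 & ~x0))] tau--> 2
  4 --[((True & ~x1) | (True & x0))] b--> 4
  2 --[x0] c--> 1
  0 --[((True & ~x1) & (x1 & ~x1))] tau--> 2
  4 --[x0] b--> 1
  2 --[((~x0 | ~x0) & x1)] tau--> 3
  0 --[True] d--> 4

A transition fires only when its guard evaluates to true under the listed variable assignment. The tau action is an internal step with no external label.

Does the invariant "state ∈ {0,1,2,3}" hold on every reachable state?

Answer: INVARIANT VIOLATED at state 4

Working:
Allowed set {0,1,2,3}
R = {0,4}
  0: ✓
  4: outside
witness against invariant: d → 4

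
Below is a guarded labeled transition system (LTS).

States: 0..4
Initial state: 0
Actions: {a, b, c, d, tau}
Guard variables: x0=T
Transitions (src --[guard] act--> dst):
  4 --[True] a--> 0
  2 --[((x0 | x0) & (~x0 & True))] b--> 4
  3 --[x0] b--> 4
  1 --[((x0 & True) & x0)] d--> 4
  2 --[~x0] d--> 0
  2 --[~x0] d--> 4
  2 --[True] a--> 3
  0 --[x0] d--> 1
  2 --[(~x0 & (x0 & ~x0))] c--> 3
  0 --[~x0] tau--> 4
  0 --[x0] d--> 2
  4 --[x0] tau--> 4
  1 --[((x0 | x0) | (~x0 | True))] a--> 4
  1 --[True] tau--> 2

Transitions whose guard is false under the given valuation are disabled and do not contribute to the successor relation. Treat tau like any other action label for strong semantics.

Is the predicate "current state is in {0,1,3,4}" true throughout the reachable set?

Answer: INVARIANT VIOLATED at state 2

Analysis:
Safe = {0,1,3,4}
Reachable = {0,1,2,3,4}
  0: ✓
  1: ✓
  2: outside
  3: ✓
  4: ✓
counterexample path to 2: d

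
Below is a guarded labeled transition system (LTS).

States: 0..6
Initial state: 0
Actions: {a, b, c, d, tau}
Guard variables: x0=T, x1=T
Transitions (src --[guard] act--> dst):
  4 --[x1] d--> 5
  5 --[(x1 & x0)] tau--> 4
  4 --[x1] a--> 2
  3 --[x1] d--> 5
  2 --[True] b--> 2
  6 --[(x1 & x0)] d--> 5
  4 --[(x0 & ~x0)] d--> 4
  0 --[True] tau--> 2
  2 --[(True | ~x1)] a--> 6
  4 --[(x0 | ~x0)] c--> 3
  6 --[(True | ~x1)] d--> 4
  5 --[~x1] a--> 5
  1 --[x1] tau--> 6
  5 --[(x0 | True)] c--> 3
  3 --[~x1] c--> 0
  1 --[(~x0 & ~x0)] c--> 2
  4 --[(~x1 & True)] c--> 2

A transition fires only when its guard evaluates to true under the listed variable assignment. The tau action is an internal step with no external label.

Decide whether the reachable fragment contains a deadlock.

Answer: DEADLOCK-FREE

Analysis:
R = {0,2,3,4,5,6}
  0: tau→2  [deg 1]
  2: a→6  b→2  [deg 2]
  3: d→5  [deg 1]
  4: a→2  c→3  d→5  [deg 3]
  5: c→3  tau→4  [deg 2]
  6: d→4  d→5  [deg 2]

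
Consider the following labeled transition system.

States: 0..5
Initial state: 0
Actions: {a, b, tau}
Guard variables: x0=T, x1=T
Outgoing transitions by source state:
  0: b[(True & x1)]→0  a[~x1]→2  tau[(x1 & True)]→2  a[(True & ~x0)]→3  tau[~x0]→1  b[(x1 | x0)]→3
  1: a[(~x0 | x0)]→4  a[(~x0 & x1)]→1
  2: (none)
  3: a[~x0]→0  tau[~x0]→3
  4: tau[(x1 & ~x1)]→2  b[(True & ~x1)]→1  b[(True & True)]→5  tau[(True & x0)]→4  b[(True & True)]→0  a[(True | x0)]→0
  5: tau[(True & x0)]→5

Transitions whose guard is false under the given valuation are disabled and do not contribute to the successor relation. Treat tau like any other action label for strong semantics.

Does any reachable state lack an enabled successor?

Reachable = {0,2,3}
  0: b→0  b→3  tau→2  [3 out]
  2: ∅  [STUCK]
  3: ∅  [STUCK]
trace reaching 2: tau

Answer: DEADLOCK at state 2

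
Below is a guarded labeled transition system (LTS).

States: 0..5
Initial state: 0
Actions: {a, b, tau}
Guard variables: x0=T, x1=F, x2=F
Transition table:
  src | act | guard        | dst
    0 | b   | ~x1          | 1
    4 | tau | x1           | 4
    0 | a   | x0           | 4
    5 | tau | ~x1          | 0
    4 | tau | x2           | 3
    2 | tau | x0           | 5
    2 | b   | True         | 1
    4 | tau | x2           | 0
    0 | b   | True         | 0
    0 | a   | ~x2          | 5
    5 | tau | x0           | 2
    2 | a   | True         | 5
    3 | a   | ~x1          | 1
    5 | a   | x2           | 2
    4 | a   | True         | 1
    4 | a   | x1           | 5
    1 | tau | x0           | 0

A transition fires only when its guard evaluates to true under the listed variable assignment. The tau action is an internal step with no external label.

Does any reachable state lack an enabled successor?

Reachable = {0,1,2,4,5}
  0: a→4  a→5  b→0  b→1  [4 out]
  1: tau→0  [1 out]
  2: a→5  b→1  tau→5  [3 out]
  4: a→1  [1 out]
  5: tau→0  tau→2  [2 out]

Answer: DEADLOCK-FREE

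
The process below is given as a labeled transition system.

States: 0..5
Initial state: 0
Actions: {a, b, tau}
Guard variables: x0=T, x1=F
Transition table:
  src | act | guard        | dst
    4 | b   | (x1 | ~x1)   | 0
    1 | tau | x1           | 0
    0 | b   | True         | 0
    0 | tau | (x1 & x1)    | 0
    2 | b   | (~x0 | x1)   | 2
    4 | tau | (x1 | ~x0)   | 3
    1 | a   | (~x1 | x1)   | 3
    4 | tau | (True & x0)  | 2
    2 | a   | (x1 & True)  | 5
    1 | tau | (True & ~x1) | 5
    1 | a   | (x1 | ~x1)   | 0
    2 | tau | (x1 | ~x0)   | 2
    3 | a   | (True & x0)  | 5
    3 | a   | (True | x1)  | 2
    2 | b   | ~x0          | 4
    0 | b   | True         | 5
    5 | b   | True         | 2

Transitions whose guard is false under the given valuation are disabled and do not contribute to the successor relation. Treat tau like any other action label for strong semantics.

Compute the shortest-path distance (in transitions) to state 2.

BFS to 2:
  Layer 0: {0}
  Layer 1: {5}
  Layer 2: {2}
2 enters at depth 2; path b·b

Answer: 2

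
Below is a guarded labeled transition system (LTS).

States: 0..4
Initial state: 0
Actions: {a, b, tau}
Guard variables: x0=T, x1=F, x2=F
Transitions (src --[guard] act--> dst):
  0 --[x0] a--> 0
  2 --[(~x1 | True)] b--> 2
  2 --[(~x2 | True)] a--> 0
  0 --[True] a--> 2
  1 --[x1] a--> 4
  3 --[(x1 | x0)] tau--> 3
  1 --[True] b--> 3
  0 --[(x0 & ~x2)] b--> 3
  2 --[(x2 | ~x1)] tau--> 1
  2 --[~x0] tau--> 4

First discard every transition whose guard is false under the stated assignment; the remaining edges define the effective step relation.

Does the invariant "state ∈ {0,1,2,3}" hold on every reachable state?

Answer: INVARIANT HOLDS

Analysis:
Safe = {0,1,2,3}
Reachable = {0,1,2,3}
  0: ok
  1: ok
  2: ok
  3: ok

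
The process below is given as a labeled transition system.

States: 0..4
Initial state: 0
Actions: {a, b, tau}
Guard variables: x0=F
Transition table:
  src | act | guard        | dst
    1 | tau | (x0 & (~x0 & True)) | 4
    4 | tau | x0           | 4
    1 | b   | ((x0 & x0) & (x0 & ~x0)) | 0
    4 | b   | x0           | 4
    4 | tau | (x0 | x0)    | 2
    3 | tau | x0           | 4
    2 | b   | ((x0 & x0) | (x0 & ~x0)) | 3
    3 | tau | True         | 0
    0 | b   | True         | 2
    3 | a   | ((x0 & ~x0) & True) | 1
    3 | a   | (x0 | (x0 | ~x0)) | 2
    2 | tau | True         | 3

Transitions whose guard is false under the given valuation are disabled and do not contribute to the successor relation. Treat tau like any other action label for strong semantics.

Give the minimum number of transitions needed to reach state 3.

Answer: 2

Analysis:
BFS to 3:
  depth 0: {0}
  depth 1: {2}
  depth 2: {3}
3 enters at depth 2; path b·tau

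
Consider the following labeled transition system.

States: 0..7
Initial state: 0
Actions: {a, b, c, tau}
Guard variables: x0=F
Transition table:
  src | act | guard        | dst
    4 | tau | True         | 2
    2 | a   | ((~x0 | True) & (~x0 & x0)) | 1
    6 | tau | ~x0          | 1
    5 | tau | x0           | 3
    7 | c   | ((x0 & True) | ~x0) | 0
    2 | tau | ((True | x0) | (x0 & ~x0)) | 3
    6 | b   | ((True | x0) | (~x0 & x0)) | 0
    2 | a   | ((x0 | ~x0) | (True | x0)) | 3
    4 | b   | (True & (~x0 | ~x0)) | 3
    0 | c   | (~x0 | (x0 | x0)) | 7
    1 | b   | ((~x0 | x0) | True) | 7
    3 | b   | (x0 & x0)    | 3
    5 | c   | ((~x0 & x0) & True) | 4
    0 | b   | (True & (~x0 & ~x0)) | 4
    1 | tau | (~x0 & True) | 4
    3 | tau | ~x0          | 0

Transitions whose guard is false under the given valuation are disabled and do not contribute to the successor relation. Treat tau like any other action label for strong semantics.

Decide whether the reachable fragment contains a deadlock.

Reachable = {0,2,3,4,7}
  0: b→4  c→7  [2 exit(s)]
  2: a→3  tau→3  [2 exit(s)]
  3: tau→0  [1 exit(s)]
  4: b→3  tau→2  [2 exit(s)]
  7: c→0  [1 exit(s)]

Answer: DEADLOCK-FREE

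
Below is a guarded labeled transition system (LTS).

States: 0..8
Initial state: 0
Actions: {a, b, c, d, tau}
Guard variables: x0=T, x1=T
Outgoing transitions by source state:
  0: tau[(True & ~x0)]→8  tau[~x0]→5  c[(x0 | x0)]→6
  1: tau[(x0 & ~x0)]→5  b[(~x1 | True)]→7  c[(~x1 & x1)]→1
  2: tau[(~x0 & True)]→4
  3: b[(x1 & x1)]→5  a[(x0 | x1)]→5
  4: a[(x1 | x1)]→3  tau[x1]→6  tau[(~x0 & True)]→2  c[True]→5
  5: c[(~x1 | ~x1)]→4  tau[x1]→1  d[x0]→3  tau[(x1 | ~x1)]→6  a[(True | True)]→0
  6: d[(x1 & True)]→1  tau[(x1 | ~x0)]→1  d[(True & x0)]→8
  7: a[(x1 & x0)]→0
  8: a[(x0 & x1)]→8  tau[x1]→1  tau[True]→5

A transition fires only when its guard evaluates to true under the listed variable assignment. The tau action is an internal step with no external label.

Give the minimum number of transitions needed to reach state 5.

BFS to 5:
  L0 = {0}
  L1 = {6}
  L2 = {1,8}
  L3 = {5,7}
first hit 5 at d=3 via c·d·tau

Answer: 3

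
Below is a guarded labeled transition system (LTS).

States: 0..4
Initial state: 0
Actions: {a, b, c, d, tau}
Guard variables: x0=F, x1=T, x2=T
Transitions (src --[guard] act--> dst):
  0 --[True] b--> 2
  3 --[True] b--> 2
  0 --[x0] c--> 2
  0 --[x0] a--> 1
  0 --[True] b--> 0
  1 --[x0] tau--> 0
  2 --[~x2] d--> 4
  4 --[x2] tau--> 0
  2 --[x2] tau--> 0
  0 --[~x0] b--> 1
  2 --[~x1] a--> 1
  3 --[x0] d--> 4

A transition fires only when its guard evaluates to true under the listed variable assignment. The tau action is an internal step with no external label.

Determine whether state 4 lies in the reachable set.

Answer: UNREACHABLE

Analysis:
6 transition(s) survive guard evaluation.
depth 0: {0}
depth 1: {1,2}  total {0,1,2}
Reach set: {0,1,2}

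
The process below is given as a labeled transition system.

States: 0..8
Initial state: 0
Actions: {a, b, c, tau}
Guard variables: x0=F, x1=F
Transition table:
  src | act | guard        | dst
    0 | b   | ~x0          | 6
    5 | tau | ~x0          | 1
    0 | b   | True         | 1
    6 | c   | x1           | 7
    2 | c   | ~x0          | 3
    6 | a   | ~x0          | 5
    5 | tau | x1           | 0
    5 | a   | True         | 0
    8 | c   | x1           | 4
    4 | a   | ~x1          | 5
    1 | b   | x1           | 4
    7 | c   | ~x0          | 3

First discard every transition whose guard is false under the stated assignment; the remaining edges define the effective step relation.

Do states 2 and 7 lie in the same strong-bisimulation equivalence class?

Answer: BISIMILAR

Analysis:
Compute ~ classes (split until stable):
  round 0: {{0,1,2,3,4,5,6,7,8}}
  round 1: {{0},{1,3,8},{2,7},{4,6},{5}}
5 equivalence class(es) (converged in 2)
2∈{2,7}, 7∈{2,7}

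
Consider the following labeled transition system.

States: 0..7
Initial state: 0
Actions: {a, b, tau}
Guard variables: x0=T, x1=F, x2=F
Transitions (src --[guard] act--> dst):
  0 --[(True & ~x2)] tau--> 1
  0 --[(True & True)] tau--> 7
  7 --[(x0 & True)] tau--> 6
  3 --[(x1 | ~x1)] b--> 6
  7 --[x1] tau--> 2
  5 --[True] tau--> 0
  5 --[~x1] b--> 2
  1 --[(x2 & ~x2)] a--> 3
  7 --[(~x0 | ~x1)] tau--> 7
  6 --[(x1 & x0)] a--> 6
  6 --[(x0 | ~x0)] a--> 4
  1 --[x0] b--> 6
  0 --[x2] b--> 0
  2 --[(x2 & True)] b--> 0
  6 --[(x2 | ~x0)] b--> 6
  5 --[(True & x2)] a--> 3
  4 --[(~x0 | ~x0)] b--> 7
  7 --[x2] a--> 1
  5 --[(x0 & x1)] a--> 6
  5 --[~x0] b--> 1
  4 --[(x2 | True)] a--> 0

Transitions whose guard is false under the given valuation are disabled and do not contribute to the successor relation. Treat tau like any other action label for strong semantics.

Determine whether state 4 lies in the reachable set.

Answer: REACHABLE

Trace:
Guard filter leaves 10 enabled edge(s).
L0 = {0}
L1 = {1,7}  now seen {0,1,7}
L2 = {6}  now seen {0,1,6,7}
L3 = {4}  now seen {0,1,4,6,7}
R = {0,1,4,6,7}
trace reaching 4: tau·b·a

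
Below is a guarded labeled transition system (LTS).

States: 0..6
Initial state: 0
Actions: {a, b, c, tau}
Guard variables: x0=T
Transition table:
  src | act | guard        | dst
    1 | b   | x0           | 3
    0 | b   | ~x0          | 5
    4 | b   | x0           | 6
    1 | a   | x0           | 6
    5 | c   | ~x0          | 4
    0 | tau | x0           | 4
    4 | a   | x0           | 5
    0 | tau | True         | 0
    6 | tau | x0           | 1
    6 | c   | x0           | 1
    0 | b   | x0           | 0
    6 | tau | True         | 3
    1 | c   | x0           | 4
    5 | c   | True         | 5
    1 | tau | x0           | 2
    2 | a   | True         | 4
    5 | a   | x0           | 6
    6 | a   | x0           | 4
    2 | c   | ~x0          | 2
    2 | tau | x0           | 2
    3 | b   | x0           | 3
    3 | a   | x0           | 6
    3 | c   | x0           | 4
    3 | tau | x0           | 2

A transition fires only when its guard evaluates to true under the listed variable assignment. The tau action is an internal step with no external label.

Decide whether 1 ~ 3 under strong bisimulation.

Answer: BISIMILAR

Trace:
Refine partition for ~:
  P[0] = {{0,1,2,3,4,5,6}}
  P[1] = {{0},{1,3},{2},{4},{5},{6}}
6 equivalence class(es) (converged in 2)
[1]={1,3}  [3]={1,3}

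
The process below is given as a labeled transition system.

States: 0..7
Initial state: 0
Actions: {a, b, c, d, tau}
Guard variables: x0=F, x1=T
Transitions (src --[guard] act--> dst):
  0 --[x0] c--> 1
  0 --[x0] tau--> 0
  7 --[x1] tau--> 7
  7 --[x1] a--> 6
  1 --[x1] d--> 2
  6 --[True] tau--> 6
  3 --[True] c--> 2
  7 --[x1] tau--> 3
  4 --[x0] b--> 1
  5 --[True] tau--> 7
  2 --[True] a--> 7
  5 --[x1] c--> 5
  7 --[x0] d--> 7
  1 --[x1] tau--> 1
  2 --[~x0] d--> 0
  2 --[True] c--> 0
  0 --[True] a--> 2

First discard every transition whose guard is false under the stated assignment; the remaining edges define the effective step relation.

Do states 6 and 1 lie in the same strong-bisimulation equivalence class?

Answer: NOT BISIMILAR

Working:
Bisimulation quotient by refinement:
  round 0: {{0,1,2,3,4,5,6,7}}
  round 1: {{0},{1},{2},{3},{4},{5},{6},{7}}
Fixed point at round 2; 8 class(es).
6∈{6}, 1∈{1}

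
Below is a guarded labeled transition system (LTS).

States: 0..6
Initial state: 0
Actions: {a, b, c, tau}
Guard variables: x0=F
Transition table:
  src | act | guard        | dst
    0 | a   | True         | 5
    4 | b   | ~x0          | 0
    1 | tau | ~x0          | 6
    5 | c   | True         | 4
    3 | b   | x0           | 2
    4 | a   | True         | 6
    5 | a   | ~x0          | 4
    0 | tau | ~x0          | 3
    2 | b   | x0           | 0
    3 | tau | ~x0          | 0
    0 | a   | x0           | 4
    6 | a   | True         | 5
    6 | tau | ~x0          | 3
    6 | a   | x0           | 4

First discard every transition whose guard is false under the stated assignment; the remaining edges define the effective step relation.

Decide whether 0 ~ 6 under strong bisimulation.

Compute ~ classes (split until stable):
  round 0: {{0,1,2,3,4,5,6}}
  round 1: {{0,6},{1,3},{2},{4},{5}}
stable after 2 split(s): 5 block(s)
0∈{0,6}, 6∈{0,6}

Answer: BISIMILAR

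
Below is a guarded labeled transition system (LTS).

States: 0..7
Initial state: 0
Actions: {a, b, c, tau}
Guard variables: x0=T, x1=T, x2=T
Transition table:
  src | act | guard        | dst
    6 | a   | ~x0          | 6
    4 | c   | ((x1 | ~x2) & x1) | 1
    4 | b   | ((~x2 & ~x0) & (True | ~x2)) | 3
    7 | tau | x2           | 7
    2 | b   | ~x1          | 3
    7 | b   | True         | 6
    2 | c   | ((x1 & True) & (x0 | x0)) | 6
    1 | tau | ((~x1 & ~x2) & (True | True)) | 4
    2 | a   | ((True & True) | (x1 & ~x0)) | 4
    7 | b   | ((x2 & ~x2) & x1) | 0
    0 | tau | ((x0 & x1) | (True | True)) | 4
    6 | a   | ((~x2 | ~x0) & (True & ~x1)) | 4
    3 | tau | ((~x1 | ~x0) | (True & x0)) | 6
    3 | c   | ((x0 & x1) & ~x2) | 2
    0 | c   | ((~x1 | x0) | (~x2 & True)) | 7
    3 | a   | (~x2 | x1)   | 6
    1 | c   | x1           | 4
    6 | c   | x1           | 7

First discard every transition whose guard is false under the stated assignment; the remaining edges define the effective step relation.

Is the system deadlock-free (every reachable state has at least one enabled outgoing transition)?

Answer: DEADLOCK-FREE

Analysis:
Reach set: {0,1,4,6,7}
  0: c→7  tau→4  [deg 2]
  1: c→4  [deg 1]
  4: c→1  [deg 1]
  6: c→7  [deg 1]
  7: b→6  tau→7  [deg 2]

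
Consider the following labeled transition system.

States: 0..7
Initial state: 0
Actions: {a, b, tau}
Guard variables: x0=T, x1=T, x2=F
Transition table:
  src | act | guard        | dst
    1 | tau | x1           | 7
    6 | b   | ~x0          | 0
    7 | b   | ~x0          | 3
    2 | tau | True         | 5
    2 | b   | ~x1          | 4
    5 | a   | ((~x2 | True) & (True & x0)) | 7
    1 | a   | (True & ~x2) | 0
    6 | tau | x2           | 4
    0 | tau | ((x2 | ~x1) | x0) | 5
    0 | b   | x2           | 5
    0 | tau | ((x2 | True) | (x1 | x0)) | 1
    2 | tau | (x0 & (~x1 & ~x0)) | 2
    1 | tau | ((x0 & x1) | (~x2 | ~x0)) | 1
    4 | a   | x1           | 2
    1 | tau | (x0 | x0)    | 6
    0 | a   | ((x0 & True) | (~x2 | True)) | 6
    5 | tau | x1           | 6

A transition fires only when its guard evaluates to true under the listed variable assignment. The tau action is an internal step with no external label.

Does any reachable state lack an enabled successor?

R = {0,1,5,6,7}
  0: a→6  tau→1  tau→5  [3 out]
  1: a→0  tau→1  tau→6  tau→7  [4 out]
  5: a→7  tau→6  [2 out]
  6: ∅  [STUCK]
  7: ∅  [STUCK]
trace reaching 6: a

Answer: DEADLOCK at state 6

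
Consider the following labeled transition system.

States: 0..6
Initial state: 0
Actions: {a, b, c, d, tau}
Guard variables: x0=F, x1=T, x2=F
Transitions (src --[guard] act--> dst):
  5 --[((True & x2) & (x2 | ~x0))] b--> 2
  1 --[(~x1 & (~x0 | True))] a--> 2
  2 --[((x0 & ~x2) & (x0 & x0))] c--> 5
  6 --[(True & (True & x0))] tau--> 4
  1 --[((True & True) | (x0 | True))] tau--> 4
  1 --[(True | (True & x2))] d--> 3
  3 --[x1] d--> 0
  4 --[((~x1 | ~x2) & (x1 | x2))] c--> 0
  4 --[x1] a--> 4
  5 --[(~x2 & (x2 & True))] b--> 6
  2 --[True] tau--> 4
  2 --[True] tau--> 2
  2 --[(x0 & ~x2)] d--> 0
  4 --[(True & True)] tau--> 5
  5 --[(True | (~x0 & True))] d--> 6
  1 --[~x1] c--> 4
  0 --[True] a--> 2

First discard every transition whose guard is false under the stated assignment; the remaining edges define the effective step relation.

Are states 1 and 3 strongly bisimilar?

Answer: NOT BISIMILAR

Working:
Refine partition for ~:
  round 0: {{0,1,2,3,4,5,6}}
  round 1: {{0},{1},{2},{3,5},{4},{6}}
  round 2: {{0},{1},{2},{3},{4},{5},{6}}
7 equivalence class(es) (converged in 3)
[1]={1}  [3]={3}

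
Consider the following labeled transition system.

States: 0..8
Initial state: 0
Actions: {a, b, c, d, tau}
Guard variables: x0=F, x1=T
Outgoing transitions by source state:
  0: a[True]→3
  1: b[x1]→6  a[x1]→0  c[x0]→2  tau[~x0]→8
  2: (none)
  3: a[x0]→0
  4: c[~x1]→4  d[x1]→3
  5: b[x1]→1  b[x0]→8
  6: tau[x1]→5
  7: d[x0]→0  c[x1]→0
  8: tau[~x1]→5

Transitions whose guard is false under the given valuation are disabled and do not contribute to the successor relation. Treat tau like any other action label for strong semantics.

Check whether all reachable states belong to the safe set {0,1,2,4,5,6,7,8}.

Allowed set {0,1,2,4,5,6,7,8}
Reachable = {0,3}
  0: ✓
  3: ✗ unsafe
reach 3 via a — violates

Answer: INVARIANT VIOLATED at state 3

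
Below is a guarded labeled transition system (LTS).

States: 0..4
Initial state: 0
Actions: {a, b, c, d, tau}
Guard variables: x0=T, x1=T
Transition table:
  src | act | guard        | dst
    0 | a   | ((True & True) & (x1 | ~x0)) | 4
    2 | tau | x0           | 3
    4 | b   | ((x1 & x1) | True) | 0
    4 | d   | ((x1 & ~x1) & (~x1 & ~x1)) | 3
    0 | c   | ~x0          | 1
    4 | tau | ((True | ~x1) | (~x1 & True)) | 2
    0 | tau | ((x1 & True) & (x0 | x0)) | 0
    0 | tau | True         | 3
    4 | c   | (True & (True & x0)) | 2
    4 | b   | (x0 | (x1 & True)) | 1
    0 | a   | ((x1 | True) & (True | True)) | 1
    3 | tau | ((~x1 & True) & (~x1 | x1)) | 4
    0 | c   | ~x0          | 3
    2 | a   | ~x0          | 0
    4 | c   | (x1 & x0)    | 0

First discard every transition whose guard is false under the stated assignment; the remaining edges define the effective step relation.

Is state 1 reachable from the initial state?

Guard filter leaves 10 enabled edge(s).
L0 = {0}
L1 = {1,3,4}  now seen {0,1,3,4}
L2 = {2}  now seen {0,1,2,3,4}
R = {0,1,2,3,4}
witness 1: a

Answer: REACHABLE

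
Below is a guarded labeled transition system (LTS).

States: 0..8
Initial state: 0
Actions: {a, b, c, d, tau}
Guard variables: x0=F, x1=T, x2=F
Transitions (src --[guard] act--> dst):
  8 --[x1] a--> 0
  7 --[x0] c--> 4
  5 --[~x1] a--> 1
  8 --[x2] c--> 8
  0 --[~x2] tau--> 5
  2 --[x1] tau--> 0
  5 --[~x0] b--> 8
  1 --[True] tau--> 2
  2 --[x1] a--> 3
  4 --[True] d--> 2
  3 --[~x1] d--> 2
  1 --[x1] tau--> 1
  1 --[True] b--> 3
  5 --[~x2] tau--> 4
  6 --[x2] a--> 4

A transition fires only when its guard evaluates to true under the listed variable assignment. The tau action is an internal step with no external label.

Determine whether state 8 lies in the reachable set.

Guard filter leaves 10 enabled edge(s).
Layer 0: {0}
Layer 1: {5}  now seen {0,5}
Layer 2: {4,8}  now seen {0,4,5,8}
Layer 3: {2}  now seen {0,2,4,5,8}
Layer 4: {3}  now seen {0,2,3,4,5,8}
Reach set: {0,2,3,4,5,8}
trace reaching 8: tau·b

Answer: REACHABLE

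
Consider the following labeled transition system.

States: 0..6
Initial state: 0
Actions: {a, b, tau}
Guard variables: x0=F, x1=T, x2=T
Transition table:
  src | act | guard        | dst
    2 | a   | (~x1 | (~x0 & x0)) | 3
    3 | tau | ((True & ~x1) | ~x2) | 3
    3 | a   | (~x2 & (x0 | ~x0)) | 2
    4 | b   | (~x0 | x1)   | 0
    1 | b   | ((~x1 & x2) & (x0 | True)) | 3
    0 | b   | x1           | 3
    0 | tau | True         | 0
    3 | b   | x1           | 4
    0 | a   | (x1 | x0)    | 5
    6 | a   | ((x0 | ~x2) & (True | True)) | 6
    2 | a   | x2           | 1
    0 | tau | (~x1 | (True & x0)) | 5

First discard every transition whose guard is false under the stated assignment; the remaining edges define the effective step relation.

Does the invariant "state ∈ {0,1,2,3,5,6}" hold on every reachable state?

Answer: INVARIANT VIOLATED at state 4

Working:
Safe = {0,1,2,3,5,6}
R = {0,3,4,5}
  0: safe
  3: safe
  4: VIOLATES
  5: safe
counterexample path to 4: b·b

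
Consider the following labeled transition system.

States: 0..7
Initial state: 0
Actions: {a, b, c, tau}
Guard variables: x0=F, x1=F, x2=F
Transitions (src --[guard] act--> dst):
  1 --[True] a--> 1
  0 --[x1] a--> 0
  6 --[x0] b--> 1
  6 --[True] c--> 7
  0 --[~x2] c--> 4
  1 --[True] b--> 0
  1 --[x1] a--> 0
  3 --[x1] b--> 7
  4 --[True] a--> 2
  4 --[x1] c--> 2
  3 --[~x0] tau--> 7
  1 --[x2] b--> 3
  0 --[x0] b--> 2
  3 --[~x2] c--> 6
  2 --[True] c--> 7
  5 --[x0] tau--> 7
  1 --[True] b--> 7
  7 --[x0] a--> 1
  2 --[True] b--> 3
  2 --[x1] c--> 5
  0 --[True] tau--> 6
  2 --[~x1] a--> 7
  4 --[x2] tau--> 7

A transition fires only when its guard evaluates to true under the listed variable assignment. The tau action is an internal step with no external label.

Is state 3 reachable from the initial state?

12 transition(s) survive guard evaluation.
depth 0: {0}
depth 1: {4,6}  cumulative {0,4,6}
depth 2: {2,7}  cumulative {0,2,4,6,7}
depth 3: {3}  cumulative {0,2,3,4,6,7}
Reach set: {0,2,3,4,6,7}
Path to 3: c·a·b

Answer: REACHABLE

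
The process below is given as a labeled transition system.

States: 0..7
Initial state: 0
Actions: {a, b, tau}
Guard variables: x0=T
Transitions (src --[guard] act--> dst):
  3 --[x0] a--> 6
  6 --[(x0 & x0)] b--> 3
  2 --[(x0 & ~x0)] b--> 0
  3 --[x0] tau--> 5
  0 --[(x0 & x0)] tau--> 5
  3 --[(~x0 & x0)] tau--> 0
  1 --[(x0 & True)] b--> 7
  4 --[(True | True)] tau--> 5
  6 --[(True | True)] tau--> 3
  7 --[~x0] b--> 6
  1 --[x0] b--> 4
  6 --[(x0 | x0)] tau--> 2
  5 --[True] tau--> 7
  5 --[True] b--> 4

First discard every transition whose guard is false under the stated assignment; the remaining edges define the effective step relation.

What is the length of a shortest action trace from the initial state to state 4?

Answer: 2

Working:
Layered search for 4:
  Layer 0: {0}
  Layer 1: {5}
  Layer 2: {4,7}
4 enters at depth 2; path tau·b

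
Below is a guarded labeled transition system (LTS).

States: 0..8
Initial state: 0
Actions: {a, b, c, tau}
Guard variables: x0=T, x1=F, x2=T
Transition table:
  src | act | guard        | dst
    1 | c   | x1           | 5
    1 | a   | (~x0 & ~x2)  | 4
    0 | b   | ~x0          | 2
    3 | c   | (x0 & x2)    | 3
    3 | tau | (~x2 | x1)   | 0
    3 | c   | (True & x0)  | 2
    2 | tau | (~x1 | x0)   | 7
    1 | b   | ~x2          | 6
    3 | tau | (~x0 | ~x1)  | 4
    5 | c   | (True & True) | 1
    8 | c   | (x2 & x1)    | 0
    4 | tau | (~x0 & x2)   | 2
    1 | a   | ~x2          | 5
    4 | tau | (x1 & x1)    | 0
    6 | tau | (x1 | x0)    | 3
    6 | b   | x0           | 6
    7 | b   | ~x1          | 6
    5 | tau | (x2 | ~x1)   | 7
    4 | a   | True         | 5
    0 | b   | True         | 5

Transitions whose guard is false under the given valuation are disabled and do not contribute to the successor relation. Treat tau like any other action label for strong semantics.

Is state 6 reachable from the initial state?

Answer: REACHABLE

Working:
Guard filter leaves 11 enabled edge(s).
depth 0: {0}
depth 1: {5}  now seen {0,5}
depth 2: {1,7}  now seen {0,1,5,7}
depth 3: {6}  now seen {0,1,5,6,7}
depth 4: {3}  now seen {0,1,3,5,6,7}
depth 5: {2,4}  now seen {0,1,2,3,4,5,6,7}
R = {0,1,2,3,4,5,6,7}
trace reaching 6: b·tau·b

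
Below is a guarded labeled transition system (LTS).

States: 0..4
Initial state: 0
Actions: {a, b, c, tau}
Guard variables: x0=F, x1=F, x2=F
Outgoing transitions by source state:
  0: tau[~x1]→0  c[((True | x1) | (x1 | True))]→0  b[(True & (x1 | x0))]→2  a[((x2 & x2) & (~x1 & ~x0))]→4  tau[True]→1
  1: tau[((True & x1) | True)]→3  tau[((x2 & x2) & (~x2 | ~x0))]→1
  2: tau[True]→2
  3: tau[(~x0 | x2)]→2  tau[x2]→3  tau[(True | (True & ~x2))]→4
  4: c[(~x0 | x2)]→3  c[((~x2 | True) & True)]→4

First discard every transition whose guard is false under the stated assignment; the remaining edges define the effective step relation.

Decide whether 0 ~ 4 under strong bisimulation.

Answer: NOT BISIMILAR

Working:
Bisimulation quotient by refinement:
  P[0] = {{0,1,2,3,4}}
  P[1] = {{0},{1,2,3},{4}}
  P[2] = {{0},{1,2},{3},{4}}
  P[3] = {{0},{1},{2},{3},{4}}
Fixed point at round 4; 5 class(es).
[0]={0}  [4]={4}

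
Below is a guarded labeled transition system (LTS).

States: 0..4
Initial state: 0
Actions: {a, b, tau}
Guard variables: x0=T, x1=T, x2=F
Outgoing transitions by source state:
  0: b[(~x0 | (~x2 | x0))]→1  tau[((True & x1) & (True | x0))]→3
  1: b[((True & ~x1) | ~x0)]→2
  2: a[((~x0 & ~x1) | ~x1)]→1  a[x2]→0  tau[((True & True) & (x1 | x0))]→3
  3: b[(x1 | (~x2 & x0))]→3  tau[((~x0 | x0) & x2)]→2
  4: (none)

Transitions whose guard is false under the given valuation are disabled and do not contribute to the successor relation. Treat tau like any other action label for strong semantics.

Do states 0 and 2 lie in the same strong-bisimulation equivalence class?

Answer: NOT BISIMILAR

Trace:
Bisimulation quotient by refinement:
  π0 = {{0,1,2,3,4}}
  π1 = {{0},{1,4},{2},{3}}
stable after 2 split(s): 4 block(s)
class of 0: {0}; class of 2: {2}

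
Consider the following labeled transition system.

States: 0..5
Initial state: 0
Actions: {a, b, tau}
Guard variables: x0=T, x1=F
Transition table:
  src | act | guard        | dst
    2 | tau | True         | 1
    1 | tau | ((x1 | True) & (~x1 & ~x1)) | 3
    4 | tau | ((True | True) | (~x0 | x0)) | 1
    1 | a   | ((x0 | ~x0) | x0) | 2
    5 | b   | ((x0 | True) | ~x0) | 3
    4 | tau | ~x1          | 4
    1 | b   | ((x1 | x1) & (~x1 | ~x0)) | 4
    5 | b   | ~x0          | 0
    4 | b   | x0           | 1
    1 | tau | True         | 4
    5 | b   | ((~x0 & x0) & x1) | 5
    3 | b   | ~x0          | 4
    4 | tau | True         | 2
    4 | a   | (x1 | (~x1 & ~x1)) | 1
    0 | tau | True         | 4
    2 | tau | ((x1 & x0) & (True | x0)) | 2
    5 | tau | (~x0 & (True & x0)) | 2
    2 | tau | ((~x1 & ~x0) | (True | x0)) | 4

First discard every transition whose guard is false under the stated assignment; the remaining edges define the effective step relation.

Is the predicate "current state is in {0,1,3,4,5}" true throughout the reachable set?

Answer: INVARIANT VIOLATED at state 2

Analysis:
Safe = {0,1,3,4,5}
R = {0,1,2,3,4}
  0: ok
  1: ok
  2: ✗ unsafe
  3: ok
  4: ok
counterexample path to 2: tau·tau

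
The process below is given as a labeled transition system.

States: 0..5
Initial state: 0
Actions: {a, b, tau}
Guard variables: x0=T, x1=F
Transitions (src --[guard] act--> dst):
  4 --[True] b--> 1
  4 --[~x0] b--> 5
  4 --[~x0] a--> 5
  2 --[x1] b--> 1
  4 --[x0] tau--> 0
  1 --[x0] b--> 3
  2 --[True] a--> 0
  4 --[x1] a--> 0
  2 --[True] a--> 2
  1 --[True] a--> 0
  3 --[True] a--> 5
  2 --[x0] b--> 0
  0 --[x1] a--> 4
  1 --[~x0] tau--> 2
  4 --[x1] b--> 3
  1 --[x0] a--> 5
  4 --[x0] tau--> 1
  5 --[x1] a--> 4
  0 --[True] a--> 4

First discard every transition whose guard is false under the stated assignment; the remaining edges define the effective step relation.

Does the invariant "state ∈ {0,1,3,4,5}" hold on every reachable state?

Inv-set: {0,1,3,4,5}
R = {0,1,3,4,5}
  0: ok
  1: ok
  3: ok
  4: ok
  5: ok

Answer: INVARIANT HOLDS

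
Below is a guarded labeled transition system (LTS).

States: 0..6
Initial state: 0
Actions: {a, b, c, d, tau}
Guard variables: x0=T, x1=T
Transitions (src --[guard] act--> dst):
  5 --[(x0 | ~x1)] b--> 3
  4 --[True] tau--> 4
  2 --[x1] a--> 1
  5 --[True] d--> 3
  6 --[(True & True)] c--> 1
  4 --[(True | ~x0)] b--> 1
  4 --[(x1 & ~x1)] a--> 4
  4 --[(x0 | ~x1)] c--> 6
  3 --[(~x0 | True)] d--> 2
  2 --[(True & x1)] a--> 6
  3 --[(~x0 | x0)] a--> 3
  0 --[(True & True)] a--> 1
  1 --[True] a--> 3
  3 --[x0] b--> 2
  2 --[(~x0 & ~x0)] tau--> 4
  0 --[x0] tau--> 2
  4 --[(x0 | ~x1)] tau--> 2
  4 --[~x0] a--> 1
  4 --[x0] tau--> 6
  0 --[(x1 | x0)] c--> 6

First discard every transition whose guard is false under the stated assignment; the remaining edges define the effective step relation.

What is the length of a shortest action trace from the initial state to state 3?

BFS to 3:
  L0 = {0}
  L1 = {1,2,6}
  L2 = {3}
first hit 3 at d=2 via a·a

Answer: 2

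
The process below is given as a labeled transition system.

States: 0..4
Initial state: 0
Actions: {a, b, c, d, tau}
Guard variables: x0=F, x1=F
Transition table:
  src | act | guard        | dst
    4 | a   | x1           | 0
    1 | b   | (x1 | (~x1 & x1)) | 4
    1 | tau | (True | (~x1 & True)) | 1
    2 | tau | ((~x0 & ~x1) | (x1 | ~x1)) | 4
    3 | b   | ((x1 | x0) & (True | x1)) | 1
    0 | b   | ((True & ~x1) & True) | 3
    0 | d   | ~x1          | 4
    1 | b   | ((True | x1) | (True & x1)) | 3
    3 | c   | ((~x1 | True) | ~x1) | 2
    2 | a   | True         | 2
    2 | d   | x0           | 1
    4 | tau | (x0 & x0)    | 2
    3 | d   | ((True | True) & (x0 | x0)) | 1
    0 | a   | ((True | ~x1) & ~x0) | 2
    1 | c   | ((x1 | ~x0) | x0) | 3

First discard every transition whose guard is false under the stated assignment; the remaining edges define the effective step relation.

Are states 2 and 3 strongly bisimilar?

Answer: NOT BISIMILAR

Analysis:
Refine partition for ~:
  P[0] = {{0,1,2,3,4}}
  P[1] = {{0},{1},{2},{3},{4}}
5 equivalence class(es) (converged in 2)
[2]={2}  [3]={3}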